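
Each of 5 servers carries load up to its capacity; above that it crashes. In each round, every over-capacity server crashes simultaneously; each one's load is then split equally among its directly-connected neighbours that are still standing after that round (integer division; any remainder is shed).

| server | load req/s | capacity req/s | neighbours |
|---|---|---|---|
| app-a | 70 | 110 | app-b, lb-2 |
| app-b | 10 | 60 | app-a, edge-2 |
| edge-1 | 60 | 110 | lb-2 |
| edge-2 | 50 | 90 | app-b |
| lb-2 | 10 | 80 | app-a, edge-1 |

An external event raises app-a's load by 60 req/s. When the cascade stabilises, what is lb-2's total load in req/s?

75

Round 1 — app-a at 130 > 110. app-a crashes.
  app-a sheds 130 req/s to app-b, lb-2: 65 each.
    app-b: 10+65 = 75 > 60
    lb-2: 10+65 = 75 ≤ 80
Round 2 — app-b crashes.
  app-b sheds 75 req/s to edge-2: 75 each.
    edge-2: 50+75 = 125 > 90
Round 3 — edge-2 crashes.
  edge-2 sheds 125 req/s: no online neighbours, lost.
No further crashes.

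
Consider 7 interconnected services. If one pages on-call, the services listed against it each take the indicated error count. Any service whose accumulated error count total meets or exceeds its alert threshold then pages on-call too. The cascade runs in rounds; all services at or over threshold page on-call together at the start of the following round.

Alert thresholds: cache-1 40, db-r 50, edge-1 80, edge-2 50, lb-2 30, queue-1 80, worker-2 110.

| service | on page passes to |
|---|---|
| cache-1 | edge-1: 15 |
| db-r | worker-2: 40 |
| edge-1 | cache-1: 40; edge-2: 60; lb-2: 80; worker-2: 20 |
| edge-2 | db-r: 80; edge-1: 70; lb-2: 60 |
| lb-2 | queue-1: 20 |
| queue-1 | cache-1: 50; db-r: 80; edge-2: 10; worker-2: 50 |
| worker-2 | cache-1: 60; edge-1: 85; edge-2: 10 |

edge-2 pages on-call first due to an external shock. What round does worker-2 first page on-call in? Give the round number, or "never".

Round 1 — edge-2 pages on-call (initial).
  db-r: +80 → 80 ≥ 50
  edge-1: +70 → 70 < 80
  lb-2: +60 → 60 ≥ 30
Round 2 — db-r, lb-2 page on-call.
  queue-1: +20 → 20 < 80
  worker-2: +40 → 40 < 110
No further pages.

never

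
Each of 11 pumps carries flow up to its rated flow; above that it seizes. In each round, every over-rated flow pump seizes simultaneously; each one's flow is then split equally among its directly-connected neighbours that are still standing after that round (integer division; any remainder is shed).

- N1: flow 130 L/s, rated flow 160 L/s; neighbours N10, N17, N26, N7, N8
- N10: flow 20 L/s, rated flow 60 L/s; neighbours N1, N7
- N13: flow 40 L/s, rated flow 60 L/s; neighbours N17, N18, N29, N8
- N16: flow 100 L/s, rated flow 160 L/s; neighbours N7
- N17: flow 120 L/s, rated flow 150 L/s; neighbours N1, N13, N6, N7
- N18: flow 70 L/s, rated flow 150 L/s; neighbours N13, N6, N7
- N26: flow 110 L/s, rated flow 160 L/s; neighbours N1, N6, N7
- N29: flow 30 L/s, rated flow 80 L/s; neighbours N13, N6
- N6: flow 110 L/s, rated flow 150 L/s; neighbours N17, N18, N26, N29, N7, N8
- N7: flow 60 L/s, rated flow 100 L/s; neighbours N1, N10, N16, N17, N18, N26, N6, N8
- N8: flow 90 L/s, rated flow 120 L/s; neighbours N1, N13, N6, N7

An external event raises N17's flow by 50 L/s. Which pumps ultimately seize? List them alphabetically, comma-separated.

N1, N10, N13, N17, N18, N26, N29, N6, N7, N8

Round 1 — N17 at 170 > 150. N17 seizes.
  N17 sheds 170 L/s to N1, N13, N6, N7: 42 each (2 lost).
    N1: 130+42 = 172 > 160
    N13: 40+42 = 82 > 60
    N6: 110+42 = 152 > 150
    N7: 60+42 = 102 > 100
Round 2 — N1, N13, N6, N7 seize.
  N1 sheds 172 L/s to N10, N26, N8: 57 each (1 lost).
    N10: 20+57 = 77 > 60
    N26: 110+57 = 167 > 160
    N8: 90+57 = 147 > 120
  N13 sheds 82 L/s to N18, N29, N8: 27 each (1 lost).
    N18: 70+27 = 97 ≤ 150
    N29: 30+27 = 57 ≤ 80
    N8: 147+27 = 174 > 120
  N6 sheds 152 L/s to N18, N26, N29, N8: 38 each.
    N18: 97+38 = 135 ≤ 150
    N26: 167+38 = 205 > 160
    N29: 57+38 = 95 > 80
    N8: 174+38 = 212 > 120
  N7 sheds 102 L/s to N10, N16, N18, N26, N8: 20 each (2 lost).
    N10: 77+20 = 97 > 60
    N16: 100+20 = 120 ≤ 160
    N18: 135+20 = 155 > 150
    N26: 205+20 = 225 > 160
    N8: 212+20 = 232 > 120
Round 3 — N10, N18, N26, N29, N8 seize.
  N10 sheds 97 L/s: no online neighbours, lost.
  N18 sheds 155 L/s: no online neighbours, lost.
  N26 sheds 225 L/s: no online neighbours, lost.
  N29 sheds 95 L/s: no online neighbours, lost.
  N8 sheds 232 L/s: no online neighbours, lost.
No further seizures.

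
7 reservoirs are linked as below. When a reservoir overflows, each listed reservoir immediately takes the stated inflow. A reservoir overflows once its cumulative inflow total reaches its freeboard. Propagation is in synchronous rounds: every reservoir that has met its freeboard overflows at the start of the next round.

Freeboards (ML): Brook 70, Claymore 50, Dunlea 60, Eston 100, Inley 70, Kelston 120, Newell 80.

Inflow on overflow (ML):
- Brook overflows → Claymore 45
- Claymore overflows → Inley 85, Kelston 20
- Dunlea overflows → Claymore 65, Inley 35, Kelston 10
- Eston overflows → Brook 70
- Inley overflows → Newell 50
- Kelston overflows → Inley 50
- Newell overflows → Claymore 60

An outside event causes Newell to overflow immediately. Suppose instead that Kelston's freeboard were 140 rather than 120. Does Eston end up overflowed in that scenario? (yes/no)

With Kelston's freeboard at 140:
Round 1 — Newell overflows (initial).
  Claymore: +60 → 60 ≥ 50
Round 2 — Claymore overflows.
  Inley: +85 → 85 ≥ 70
  Kelston: +20 → 20 < 140
Round 3 — Inley overflows.
No further overflows.

no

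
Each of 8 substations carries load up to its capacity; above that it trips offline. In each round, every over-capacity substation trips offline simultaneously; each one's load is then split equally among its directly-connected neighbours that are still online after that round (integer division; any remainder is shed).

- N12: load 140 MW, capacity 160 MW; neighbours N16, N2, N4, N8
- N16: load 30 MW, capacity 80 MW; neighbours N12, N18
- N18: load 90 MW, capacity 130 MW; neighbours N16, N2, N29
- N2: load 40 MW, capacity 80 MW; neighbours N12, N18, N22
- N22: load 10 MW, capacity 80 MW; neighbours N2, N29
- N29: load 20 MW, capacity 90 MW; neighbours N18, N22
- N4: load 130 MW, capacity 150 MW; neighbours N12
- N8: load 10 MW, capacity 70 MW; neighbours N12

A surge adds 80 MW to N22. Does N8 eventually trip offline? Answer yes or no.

Round 1 — N22 at 90 > 80. N22 trips offline.
  N22 sheds 90 MW to N2, N29: 45 each.
    N2: 40+45 = 85 > 80
    N29: 20+45 = 65 ≤ 90
Round 2 — N2 trips offline.
  N2 sheds 85 MW to N12, N18: 42 each (1 lost).
    N12: 140+42 = 182 > 160
    N18: 90+42 = 132 > 130
Round 3 — N12, N18 trip offline.
  N12 sheds 182 MW to N16, N4, N8: 60 each (2 lost).
    N16: 30+60 = 90 > 80
    N4: 130+60 = 190 > 150
    N8: 10+60 = 70 ≤ 70
  N18 sheds 132 MW to N16, N29: 66 each.
    N16: 90+66 = 156 > 80
    N29: 65+66 = 131 > 90
Round 4 — N16, N29, N4 trip offline.
  N16 sheds 156 MW: no online neighbours, lost.
  N29 sheds 131 MW: no online neighbours, lost.
  N4 sheds 190 MW: no online neighbours, lost.
No further trips.

no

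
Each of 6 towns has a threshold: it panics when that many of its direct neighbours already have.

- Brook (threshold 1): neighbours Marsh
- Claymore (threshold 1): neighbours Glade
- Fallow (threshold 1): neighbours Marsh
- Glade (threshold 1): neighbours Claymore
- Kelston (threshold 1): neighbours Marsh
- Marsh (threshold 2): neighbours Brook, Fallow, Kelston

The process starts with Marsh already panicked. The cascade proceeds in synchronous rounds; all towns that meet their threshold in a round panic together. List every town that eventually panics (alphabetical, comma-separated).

Round 1 — Marsh panics (initial).
Round 2 — checking thresholds:
  Brook: 1 of 1 neighbours ≥ 1, panics.
  Fallow: 1 of 1 neighbours ≥ 1, panics.
  Kelston: 1 of 1 neighbours ≥ 1, panics.
Round 3 — no new panics; cascade stops.

Brook, Fallow, Kelston, Marsh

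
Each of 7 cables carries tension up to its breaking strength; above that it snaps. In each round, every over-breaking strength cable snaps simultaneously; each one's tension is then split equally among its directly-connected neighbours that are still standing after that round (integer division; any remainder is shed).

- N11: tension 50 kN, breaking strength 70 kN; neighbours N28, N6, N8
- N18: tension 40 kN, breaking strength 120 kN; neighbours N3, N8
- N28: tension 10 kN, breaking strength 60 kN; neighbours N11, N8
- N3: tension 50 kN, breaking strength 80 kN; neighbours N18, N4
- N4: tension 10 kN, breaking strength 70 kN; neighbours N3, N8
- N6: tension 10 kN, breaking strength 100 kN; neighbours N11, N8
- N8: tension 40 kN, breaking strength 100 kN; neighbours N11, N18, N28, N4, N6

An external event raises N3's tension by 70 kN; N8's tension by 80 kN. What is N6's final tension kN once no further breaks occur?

Round 1 — N3 at 120 > 80; N8 at 120 > 100. N3, N8 snap.
  N3 sheds 120 kN to N18, N4: 60 each.
    N18: 40+60 = 100 ≤ 120
    N4: 10+60 = 70 ≤ 70
  N8 sheds 120 kN to N11, N18, N28, N4, N6: 24 each.
    N11: 50+24 = 74 > 70
    N18: 100+24 = 124 > 120
    N28: 10+24 = 34 ≤ 60
    N4: 70+24 = 94 > 70
    N6: 10+24 = 34 ≤ 100
Round 2 — N11, N18, N4 snap.
  N11 sheds 74 kN to N28, N6: 37 each.
    N28: 34+37 = 71 > 60
    N6: 34+37 = 71 ≤ 100
  N18 sheds 124 kN: no online neighbours, lost.
  N4 sheds 94 kN: no online neighbours, lost.
Round 3 — N28 snaps.
  N28 sheds 71 kN: no online neighbours, lost.
No further breaks.

71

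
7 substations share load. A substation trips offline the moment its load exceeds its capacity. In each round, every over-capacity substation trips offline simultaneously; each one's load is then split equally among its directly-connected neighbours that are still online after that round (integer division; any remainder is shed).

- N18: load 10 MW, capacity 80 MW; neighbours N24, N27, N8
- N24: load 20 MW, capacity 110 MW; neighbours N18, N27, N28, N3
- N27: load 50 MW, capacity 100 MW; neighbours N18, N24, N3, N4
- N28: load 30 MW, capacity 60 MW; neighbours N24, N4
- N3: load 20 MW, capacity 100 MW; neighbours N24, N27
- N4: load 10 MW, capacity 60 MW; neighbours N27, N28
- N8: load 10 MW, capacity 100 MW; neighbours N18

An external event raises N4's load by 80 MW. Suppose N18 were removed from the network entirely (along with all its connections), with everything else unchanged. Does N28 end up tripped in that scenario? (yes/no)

yes

With N18 removed:
Round 1 — N4 at 90 > 60. N4 trips offline.
  N4 sheds 90 MW to N27, N28: 45 each.
    N27: 50+45 = 95 ≤ 100
    N28: 30+45 = 75 > 60
Round 2 — N28 trips offline.
  N28 sheds 75 MW to N24: 75 each.
    N24: 20+75 = 95 ≤ 110
No further trips.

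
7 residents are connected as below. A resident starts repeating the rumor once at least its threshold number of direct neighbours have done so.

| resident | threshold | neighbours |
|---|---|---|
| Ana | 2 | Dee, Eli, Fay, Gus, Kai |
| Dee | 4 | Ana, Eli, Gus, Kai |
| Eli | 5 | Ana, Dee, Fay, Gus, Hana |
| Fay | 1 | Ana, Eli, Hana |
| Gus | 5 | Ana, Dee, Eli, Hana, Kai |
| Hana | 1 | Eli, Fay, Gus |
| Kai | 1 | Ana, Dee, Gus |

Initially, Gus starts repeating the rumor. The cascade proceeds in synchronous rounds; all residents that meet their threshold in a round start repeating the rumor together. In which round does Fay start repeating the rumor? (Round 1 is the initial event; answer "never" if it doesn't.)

3

Round 1 — Gus starts repeating the rumor (initial).
Round 2 — checking thresholds:
  Ana: 1 of 5 neighbours < 2, not yet.
  Dee: 1 of 4 neighbours < 4, not yet.
  Eli: 1 of 5 neighbours < 5, not yet.
  Hana: 1 of 3 neighbours ≥ 1, starts repeating the rumor.
  Kai: 1 of 3 neighbours ≥ 1, starts repeating the rumor.
Round 3 — checking thresholds:
  Ana: 2 of 5 neighbours ≥ 2, starts repeating the rumor.
  Dee: 2 of 4 neighbours < 4, not yet.
  Eli: 2 of 5 neighbours < 5, not yet.
  Fay: 1 of 3 neighbours ≥ 1, starts repeating the rumor.
Round 4 — no new spreads; cascade stops.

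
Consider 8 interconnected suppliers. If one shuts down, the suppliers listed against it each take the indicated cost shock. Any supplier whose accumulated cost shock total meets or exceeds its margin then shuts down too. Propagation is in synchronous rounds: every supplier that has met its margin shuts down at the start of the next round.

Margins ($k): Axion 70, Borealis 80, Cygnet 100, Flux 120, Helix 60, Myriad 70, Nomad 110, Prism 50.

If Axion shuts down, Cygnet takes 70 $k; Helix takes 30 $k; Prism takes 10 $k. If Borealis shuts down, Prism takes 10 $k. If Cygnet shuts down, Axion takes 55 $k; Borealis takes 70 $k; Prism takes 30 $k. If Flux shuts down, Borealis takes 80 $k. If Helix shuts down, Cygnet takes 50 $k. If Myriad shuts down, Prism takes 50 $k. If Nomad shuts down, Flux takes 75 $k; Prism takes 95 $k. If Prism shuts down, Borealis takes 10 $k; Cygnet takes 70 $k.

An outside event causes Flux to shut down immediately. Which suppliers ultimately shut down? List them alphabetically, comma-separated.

Borealis, Flux

Round 1 — Flux shuts down (initial).
  Borealis: +80 → 80 ≥ 80
Round 2 — Borealis shuts down.
  Prism: +10 → 10 < 50
No further shutdowns.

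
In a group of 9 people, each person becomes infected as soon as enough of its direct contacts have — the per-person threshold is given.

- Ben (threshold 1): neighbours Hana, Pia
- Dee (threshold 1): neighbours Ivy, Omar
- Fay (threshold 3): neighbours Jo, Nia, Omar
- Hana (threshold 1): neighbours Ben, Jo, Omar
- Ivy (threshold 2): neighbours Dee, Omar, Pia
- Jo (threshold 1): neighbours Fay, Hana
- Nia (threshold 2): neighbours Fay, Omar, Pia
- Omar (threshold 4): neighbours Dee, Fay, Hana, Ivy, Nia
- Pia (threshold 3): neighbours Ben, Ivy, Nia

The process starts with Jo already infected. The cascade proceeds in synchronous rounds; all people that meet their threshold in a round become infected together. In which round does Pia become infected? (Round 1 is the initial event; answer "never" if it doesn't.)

Round 1 — Jo becomes infected (initial).
Round 2 — checking thresholds:
  Fay: 1 of 3 neighbours < 3, not yet.
  Hana: 1 of 3 neighbours ≥ 1, becomes infected.
Round 3 — checking thresholds:
  Ben: 1 of 2 neighbours ≥ 1, becomes infected.
  Fay: 1 of 3 neighbours < 3, not yet.
  Omar: 1 of 5 neighbours < 4, not yet.
Round 4 — no new infections; cascade stops.

never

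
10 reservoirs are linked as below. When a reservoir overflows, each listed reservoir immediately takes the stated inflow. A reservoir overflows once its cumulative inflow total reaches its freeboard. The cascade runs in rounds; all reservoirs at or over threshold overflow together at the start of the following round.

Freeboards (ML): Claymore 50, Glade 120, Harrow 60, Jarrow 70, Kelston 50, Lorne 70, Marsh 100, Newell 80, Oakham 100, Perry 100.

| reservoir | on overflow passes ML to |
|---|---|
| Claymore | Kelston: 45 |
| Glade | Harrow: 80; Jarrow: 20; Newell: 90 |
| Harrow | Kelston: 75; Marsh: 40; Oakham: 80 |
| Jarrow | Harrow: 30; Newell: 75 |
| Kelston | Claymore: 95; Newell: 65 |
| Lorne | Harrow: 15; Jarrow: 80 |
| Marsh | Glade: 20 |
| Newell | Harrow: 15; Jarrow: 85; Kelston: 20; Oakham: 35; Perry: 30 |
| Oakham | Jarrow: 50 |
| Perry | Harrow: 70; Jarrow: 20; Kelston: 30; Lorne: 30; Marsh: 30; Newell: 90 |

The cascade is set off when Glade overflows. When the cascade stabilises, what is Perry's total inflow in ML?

Round 1 — Glade overflows (initial).
  Harrow: +80 → 80 ≥ 60
  Jarrow: +20 → 20 < 70
  Newell: +90 → 90 ≥ 80
Round 2 — Harrow, Newell overflow.
  Jarrow: +85 → 105 ≥ 70
  Kelston: +75+20 → 95 ≥ 50
  Marsh: +40 → 40 < 100
  Oakham: +80+35 → 115 ≥ 100
  Perry: +30 → 30 < 100
Round 3 — Jarrow, Kelston, Oakham overflow.
  Claymore: +95 → 95 ≥ 50
Round 4 — Claymore overflows.
No further overflows.

30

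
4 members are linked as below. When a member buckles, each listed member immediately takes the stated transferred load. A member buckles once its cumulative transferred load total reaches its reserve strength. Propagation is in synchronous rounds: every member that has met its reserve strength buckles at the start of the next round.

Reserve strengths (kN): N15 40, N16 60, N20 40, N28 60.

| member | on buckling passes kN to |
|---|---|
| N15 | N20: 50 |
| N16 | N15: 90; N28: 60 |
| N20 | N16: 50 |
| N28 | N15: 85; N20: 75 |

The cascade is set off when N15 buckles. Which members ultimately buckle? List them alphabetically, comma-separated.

Round 1 — N15 buckles (initial).
  N20: +50 → 50 ≥ 40
Round 2 — N20 buckles.
  N16: +50 → 50 < 60
No further bucklings.

N15, N20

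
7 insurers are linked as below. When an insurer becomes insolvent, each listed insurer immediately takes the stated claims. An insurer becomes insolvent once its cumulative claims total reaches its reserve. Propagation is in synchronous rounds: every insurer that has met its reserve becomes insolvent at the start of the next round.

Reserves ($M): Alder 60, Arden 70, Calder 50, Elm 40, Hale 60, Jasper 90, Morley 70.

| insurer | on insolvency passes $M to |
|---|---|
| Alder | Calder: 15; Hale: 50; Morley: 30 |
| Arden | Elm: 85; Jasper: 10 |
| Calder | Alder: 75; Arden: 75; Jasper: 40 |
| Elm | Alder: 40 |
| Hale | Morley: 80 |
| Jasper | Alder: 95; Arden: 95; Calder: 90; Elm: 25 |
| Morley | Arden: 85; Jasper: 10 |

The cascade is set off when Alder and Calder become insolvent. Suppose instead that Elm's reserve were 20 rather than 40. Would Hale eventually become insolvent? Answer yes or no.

With Elm's reserve at 20:
Round 1 — Alder, Calder become insolvent (initial).
  Arden: +75 → 75 ≥ 70
  Hale: +50 → 50 < 60
  Jasper: +40 → 40 < 90
  Morley: +30 → 30 < 70
Round 2 — Arden becomes insolvent.
  Elm: +85 → 85 ≥ 20
  Jasper: +10 → 50 < 90
Round 3 — Elm becomes insolvent.
No further insolvencies.

no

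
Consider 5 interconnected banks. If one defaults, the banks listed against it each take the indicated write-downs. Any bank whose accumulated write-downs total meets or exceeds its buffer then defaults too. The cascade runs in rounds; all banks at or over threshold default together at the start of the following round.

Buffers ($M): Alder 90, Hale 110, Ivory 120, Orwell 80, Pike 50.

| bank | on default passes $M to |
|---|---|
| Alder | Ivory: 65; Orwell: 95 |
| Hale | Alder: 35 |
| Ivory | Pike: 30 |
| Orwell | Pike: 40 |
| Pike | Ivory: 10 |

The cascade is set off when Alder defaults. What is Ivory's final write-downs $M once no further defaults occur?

65

Round 1 — Alder defaults (initial).
  Ivory: +65 → 65 < 120
  Orwell: +95 → 95 ≥ 80
Round 2 — Orwell defaults.
  Pike: +40 → 40 < 50
No further defaults.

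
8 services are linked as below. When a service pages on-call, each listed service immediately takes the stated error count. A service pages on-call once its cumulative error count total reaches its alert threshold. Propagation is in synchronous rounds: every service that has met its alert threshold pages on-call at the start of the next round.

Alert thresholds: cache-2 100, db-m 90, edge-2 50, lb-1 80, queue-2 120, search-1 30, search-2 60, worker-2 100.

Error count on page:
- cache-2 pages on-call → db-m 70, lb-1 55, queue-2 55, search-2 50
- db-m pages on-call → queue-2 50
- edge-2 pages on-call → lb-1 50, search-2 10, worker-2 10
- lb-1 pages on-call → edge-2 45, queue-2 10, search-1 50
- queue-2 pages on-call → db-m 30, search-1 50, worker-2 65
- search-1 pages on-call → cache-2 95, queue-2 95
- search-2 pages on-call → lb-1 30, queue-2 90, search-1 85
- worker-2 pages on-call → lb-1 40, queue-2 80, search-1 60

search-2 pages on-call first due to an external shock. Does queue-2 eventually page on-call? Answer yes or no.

yes

Round 1 — search-2 pages on-call (initial).
  lb-1: +30 → 30 < 80
  queue-2: +90 → 90 < 120
  search-1: +85 → 85 ≥ 30
Round 2 — search-1 pages on-call.
  cache-2: +95 → 95 < 100
  queue-2: +95 → 185 ≥ 120
Round 3 — queue-2 pages on-call.
  db-m: +30 → 30 < 90
  worker-2: +65 → 65 < 100
No further pages.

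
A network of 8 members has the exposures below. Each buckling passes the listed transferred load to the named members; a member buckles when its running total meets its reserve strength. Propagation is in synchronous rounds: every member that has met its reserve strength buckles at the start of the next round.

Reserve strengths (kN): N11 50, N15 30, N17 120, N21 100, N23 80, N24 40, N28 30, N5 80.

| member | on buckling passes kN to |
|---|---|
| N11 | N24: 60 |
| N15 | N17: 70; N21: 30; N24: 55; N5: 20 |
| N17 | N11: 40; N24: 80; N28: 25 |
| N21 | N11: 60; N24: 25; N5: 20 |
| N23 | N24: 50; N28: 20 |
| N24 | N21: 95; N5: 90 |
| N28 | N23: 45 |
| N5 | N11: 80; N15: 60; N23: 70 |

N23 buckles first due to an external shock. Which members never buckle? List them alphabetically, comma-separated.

Round 1 — N23 buckles (initial).
  N24: +50 → 50 ≥ 40
  N28: +20 → 20 < 30
Round 2 — N24 buckles.
  N21: +95 → 95 < 100
  N5: +90 → 90 ≥ 80
Round 3 — N5 buckles.
  N11: +80 → 80 ≥ 50
  N15: +60 → 60 ≥ 30
Round 4 — N11, N15 buckle.
  N17: +70 → 70 < 120
  N21: +30 → 125 ≥ 100
Round 5 — N21 buckles.
No further bucklings.

N17, N28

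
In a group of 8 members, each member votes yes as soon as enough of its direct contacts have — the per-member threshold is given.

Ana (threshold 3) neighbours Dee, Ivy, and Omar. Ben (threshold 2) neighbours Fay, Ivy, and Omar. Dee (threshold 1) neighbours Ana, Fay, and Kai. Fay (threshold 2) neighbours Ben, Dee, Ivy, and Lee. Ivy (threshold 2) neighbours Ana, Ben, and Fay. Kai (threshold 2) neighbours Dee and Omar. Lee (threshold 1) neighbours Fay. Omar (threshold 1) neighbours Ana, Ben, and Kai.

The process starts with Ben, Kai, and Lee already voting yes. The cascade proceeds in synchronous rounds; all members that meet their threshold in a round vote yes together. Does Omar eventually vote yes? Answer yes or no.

yes

Round 1 — Ben, Kai, Lee vote yes (initial).
Round 2 — checking thresholds:
  Dee: 1 of 3 neighbours ≥ 1, votes yes.
  Fay: 2 of 4 neighbours ≥ 2, votes yes.
  Ivy: 1 of 3 neighbours < 2, holds.
  Omar: 2 of 3 neighbours ≥ 1, votes yes.
Round 3 — checking thresholds:
  Ana: 2 of 3 neighbours < 3, holds.
  Ivy: 2 of 3 neighbours ≥ 2, votes yes.
Round 4 — checking thresholds:
  Ana: 3 of 3 neighbours ≥ 3, votes yes.
Round 5 — no new yes votes; cascade stops.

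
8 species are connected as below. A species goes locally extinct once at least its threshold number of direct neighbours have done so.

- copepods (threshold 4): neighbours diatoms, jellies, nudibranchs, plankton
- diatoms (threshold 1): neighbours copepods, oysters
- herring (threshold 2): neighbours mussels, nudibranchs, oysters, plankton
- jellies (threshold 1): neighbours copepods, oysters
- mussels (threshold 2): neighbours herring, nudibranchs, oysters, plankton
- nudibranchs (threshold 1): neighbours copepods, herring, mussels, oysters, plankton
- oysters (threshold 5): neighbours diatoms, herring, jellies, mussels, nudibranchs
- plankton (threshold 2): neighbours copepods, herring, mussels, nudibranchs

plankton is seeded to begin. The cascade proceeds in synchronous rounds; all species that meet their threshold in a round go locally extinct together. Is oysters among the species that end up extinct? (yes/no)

no

Round 1 — plankton goes locally extinct (initial).
Round 2 — checking thresholds:
  copepods: 1 of 4 neighbours < 4, below threshold.
  herring: 1 of 4 neighbours < 2, below threshold.
  mussels: 1 of 4 neighbours < 2, below threshold.
  nudibranchs: 1 of 5 neighbours ≥ 1, goes locally extinct.
Round 3 — checking thresholds:
  copepods: 2 of 4 neighbours < 4, below threshold.
  herring: 2 of 4 neighbours ≥ 2, goes locally extinct.
  mussels: 2 of 4 neighbours ≥ 2, goes locally extinct.
  oysters: 1 of 5 neighbours < 5, below threshold.
Round 4 — no new extinctions; cascade stops.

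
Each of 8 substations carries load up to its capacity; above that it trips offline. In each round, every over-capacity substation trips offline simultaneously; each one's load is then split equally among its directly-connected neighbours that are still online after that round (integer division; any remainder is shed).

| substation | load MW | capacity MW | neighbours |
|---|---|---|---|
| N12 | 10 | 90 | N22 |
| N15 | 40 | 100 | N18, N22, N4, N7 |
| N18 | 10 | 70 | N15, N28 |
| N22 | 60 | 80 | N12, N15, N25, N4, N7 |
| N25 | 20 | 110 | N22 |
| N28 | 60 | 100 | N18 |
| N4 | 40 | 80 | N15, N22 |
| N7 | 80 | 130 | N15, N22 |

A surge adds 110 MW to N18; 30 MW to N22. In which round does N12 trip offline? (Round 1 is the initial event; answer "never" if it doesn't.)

never

Round 1 — N18 at 120 > 70; N22 at 90 > 80. N18, N22 trip offline.
  N18 sheds 120 MW to N15, N28: 60 each.
    N15: 40+60 = 100 ≤ 100
    N28: 60+60 = 120 > 100
  N22 sheds 90 MW to N12, N15, N25, N4, N7: 18 each.
    N12: 10+18 = 28 ≤ 90
    N15: 100+18 = 118 > 100
    N25: 20+18 = 38 ≤ 110
    N4: 40+18 = 58 ≤ 80
    N7: 80+18 = 98 ≤ 130
Round 2 — N15, N28 trip offline.
  N15 sheds 118 MW to N4, N7: 59 each.
    N4: 58+59 = 117 > 80
    N7: 98+59 = 157 > 130
  N28 sheds 120 MW: no online neighbours, lost.
Round 3 — N4, N7 trip offline.
  N4 sheds 117 MW: no online neighbours, lost.
  N7 sheds 157 MW: no online neighbours, lost.
No further trips.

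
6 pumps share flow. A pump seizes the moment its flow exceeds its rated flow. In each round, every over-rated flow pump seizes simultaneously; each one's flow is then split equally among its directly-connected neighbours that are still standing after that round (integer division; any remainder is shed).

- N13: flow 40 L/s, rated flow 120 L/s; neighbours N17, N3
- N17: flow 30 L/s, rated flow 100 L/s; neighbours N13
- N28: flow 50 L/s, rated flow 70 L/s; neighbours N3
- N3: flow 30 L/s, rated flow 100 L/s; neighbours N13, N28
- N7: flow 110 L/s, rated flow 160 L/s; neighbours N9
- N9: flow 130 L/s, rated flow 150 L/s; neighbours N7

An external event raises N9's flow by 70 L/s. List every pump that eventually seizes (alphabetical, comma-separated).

N7, N9

Round 1 — N9 at 200 > 150. N9 seizes.
  N9 sheds 200 L/s to N7: 200 each.
    N7: 110+200 = 310 > 160
Round 2 — N7 seizes.
  N7 sheds 310 L/s: no online neighbours, lost.
No further seizures.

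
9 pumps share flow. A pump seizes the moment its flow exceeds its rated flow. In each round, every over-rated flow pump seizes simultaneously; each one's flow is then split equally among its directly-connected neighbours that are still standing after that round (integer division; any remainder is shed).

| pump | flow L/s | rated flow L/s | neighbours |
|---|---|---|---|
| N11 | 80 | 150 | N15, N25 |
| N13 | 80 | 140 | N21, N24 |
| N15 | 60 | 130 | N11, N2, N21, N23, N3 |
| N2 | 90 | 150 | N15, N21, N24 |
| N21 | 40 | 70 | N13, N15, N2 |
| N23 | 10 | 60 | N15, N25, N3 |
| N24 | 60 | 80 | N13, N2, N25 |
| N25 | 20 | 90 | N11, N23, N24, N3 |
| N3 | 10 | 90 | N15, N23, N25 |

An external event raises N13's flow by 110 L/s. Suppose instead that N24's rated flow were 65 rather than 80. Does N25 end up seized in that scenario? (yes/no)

With N24's rated flow at 65:
Round 1 — N13 at 190 > 140. N13 seizes.
  N13 sheds 190 L/s to N21, N24: 95 each.
    N21: 40+95 = 135 > 70
    N24: 60+95 = 155 > 65
Round 2 — N21, N24 seize.
  N21 sheds 135 L/s to N15, N2: 67 each (1 lost).
    N15: 60+67 = 127 ≤ 130
    N2: 90+67 = 157 > 150
  N24 sheds 155 L/s to N2, N25: 77 each (1 lost).
    N2: 157+77 = 234 > 150
    N25: 20+77 = 97 > 90
Round 3 — N2, N25 seize.
  N2 sheds 234 L/s to N15: 234 each.
    N15: 127+234 = 361 > 130
  N25 sheds 97 L/s to N11, N23, N3: 32 each (1 lost).
    N11: 80+32 = 112 ≤ 150
    N23: 10+32 = 42 ≤ 60
    N3: 10+32 = 42 ≤ 90
Round 4 — N15 seizes.
  N15 sheds 361 L/s to N11, N23, N3: 120 each (1 lost).
    N11: 112+120 = 232 > 150
    N23: 42+120 = 162 > 60
    N3: 42+120 = 162 > 90
Round 5 — N11, N23, N3 seize.
  N11 sheds 232 L/s: no online neighbours, lost.
  N23 sheds 162 L/s: no online neighbours, lost.
  N3 sheds 162 L/s: no online neighbours, lost.
No further seizures.

yes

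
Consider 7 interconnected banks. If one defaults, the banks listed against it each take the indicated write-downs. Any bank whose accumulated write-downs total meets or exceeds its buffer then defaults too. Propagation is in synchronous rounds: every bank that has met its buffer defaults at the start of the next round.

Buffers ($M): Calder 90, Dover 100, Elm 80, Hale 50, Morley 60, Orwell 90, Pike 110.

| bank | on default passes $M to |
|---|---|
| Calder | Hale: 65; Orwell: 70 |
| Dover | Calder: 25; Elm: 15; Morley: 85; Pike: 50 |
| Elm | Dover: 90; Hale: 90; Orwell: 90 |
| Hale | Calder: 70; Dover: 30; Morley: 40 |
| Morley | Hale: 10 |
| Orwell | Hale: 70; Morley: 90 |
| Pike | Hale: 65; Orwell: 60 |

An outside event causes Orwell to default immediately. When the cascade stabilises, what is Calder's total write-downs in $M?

70

Round 1 — Orwell defaults (initial).
  Hale: +70 → 70 ≥ 50
  Morley: +90 → 90 ≥ 60
Round 2 — Hale, Morley default.
  Calder: +70 → 70 < 90
  Dover: +30 → 30 < 100
No further defaults.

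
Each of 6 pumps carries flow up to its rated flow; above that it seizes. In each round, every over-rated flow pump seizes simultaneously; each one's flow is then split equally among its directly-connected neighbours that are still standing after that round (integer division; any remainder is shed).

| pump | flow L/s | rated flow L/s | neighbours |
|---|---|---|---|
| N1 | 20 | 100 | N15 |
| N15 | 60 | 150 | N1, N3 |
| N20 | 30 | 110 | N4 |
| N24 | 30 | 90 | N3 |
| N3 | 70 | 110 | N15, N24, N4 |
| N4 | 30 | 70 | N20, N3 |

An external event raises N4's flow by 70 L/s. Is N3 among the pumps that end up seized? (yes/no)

yes

Round 1 — N4 at 100 > 70. N4 seizes.
  N4 sheds 100 L/s to N20, N3: 50 each.
    N20: 30+50 = 80 ≤ 110
    N3: 70+50 = 120 > 110
Round 2 — N3 seizes.
  N3 sheds 120 L/s to N15, N24: 60 each.
    N15: 60+60 = 120 ≤ 150
    N24: 30+60 = 90 ≤ 90
No further seizures.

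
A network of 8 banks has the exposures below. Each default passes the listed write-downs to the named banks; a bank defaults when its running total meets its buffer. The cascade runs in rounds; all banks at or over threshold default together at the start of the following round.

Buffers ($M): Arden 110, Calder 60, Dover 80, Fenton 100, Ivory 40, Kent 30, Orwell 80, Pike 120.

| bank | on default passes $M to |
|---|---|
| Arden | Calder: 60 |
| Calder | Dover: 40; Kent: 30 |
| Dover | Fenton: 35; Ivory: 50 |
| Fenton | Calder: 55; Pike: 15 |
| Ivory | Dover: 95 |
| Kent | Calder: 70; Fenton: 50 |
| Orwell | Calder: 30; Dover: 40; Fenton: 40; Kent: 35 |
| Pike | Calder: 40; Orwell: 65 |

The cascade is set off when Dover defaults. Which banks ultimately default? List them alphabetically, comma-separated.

Round 1 — Dover defaults (initial).
  Fenton: +35 → 35 < 100
  Ivory: +50 → 50 ≥ 40
Round 2 — Ivory defaults.
No further defaults.

Dover, Ivory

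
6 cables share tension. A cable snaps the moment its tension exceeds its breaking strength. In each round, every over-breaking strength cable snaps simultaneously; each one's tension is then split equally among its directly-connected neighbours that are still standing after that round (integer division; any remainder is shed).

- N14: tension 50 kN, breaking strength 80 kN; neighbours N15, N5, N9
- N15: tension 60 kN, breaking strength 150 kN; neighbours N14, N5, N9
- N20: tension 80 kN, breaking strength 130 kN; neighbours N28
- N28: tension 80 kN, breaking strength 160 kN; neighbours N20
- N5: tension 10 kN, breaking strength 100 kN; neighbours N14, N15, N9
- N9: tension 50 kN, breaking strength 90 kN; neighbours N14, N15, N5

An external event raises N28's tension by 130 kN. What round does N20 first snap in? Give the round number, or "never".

Round 1 — N28 at 210 > 160. N28 snaps.
  N28 sheds 210 kN to N20: 210 each.
    N20: 80+210 = 290 > 130
Round 2 — N20 snaps.
  N20 sheds 290 kN: no online neighbours, lost.
No further breaks.

2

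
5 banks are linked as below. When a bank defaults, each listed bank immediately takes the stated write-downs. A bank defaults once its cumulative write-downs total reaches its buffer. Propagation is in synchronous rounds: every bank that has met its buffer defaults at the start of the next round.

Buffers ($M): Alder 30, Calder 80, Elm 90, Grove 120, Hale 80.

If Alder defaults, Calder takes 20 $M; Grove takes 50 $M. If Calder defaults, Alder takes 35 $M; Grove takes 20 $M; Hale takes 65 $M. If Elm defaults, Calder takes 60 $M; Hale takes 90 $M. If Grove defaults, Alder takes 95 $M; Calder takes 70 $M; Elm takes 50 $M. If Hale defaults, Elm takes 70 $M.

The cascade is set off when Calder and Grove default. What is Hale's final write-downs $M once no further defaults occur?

65

Round 1 — Calder, Grove default (initial).
  Alder: +35+95 → 130 ≥ 30
  Elm: +50 → 50 < 90
  Hale: +65 → 65 < 80
Round 2 — Alder defaults.
No further defaults.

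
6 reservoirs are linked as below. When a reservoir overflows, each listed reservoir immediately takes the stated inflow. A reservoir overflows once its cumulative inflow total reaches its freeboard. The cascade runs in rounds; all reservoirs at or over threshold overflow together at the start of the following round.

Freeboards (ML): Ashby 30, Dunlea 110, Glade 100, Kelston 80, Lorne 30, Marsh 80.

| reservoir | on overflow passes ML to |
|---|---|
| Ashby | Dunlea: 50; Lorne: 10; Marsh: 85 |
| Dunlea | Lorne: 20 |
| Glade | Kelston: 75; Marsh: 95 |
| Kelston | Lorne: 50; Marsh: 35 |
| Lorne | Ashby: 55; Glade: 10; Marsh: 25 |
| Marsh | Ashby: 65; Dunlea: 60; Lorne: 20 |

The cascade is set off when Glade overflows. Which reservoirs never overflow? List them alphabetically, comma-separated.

Kelston

Round 1 — Glade overflows (initial).
  Kelston: +75 → 75 < 80
  Marsh: +95 → 95 ≥ 80
Round 2 — Marsh overflows.
  Ashby: +65 → 65 ≥ 30
  Dunlea: +60 → 60 < 110
  Lorne: +20 → 20 < 30
Round 3 — Ashby overflows.
  Dunlea: +50 → 110 ≥ 110
  Lorne: +10 → 30 ≥ 30
Round 4 — Dunlea, Lorne overflow.
No further overflows.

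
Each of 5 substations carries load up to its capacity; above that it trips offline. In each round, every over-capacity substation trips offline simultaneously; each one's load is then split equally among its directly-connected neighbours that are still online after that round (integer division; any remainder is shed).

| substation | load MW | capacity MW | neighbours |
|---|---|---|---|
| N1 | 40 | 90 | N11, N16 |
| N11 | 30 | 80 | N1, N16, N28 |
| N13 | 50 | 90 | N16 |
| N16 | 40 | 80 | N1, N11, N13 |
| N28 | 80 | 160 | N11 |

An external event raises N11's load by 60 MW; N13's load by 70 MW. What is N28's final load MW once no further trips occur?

110

Round 1 — N11 at 90 > 80; N13 at 120 > 90. N11, N13 trip offline.
  N11 sheds 90 MW to N1, N16, N28: 30 each.
    N1: 40+30 = 70 ≤ 90
    N16: 40+30 = 70 ≤ 80
    N28: 80+30 = 110 ≤ 160
  N13 sheds 120 MW to N16: 120 each.
    N16: 70+120 = 190 > 80
Round 2 — N16 trips offline.
  N16 sheds 190 MW to N1: 190 each.
    N1: 70+190 = 260 > 90
Round 3 — N1 trips offline.
  N1 sheds 260 MW: no online neighbours, lost.
No further trips.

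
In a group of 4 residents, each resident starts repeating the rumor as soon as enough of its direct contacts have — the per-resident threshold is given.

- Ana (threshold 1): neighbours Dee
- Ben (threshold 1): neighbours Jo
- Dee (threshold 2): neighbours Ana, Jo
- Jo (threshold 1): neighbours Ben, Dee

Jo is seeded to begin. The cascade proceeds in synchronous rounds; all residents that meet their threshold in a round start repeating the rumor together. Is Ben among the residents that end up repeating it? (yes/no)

yes

Round 1 — Jo starts repeating the rumor (initial).
Round 2 — checking thresholds:
  Ben: 1 of 1 neighbours ≥ 1, starts repeating the rumor.
  Dee: 1 of 2 neighbours < 2, holds.
Round 3 — no new spreads; cascade stops.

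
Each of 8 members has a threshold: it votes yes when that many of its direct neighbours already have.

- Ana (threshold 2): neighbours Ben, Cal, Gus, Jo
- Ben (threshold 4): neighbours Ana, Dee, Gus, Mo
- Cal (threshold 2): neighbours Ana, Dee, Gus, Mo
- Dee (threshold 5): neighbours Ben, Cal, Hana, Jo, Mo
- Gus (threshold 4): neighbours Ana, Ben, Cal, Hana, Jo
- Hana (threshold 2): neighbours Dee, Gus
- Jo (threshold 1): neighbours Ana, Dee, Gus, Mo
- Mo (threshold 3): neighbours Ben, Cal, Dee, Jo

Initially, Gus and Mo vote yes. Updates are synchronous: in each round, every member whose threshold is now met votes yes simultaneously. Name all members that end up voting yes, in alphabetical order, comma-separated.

Ana, Cal, Gus, Jo, Mo

Round 1 — Gus, Mo vote yes (initial).
Round 2 — checking thresholds:
  Ana: 1 of 4 neighbours < 2, not yet.
  Ben: 2 of 4 neighbours < 4, not yet.
  Cal: 2 of 4 neighbours ≥ 2, votes yes.
  Dee: 1 of 5 neighbours < 5, not yet.
  Hana: 1 of 2 neighbours < 2, not yet.
  Jo: 2 of 4 neighbours ≥ 1, votes yes.
Round 3 — checking thresholds:
  Ana: 3 of 4 neighbours ≥ 2, votes yes.
  Ben: 2 of 4 neighbours < 4, not yet.
  Dee: 3 of 5 neighbours < 5, not yet.
  Hana: 1 of 2 neighbours < 2, not yet.
Round 4 — no new yes votes; cascade stops.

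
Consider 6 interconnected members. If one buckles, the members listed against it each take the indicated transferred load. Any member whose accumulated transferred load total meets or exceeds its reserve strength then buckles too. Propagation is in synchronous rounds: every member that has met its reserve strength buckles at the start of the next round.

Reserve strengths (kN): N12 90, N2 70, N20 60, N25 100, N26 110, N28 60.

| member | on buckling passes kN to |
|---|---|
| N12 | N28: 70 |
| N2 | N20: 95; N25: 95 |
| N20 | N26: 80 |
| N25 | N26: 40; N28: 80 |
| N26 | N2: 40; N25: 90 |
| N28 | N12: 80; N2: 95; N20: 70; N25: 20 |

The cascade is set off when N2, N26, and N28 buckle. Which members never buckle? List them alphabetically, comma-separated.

Round 1 — N2, N26, N28 buckle (initial).
  N12: +80 → 80 < 90
  N20: +95+70 → 165 ≥ 60
  N25: +95+90+20 → 205 ≥ 100
Round 2 — N20, N25 buckle.
No further bucklings.

N12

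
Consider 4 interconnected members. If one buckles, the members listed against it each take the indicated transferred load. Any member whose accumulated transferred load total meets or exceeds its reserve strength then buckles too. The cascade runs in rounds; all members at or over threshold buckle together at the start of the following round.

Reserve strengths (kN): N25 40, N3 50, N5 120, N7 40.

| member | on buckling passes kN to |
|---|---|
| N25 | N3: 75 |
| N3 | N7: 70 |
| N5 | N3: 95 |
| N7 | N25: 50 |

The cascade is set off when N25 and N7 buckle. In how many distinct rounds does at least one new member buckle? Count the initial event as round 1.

Round 1 — N25, N7 buckle (initial).
  N3: +75 → 75 ≥ 50
Round 2 — N3 buckles.
No further bucklings.

2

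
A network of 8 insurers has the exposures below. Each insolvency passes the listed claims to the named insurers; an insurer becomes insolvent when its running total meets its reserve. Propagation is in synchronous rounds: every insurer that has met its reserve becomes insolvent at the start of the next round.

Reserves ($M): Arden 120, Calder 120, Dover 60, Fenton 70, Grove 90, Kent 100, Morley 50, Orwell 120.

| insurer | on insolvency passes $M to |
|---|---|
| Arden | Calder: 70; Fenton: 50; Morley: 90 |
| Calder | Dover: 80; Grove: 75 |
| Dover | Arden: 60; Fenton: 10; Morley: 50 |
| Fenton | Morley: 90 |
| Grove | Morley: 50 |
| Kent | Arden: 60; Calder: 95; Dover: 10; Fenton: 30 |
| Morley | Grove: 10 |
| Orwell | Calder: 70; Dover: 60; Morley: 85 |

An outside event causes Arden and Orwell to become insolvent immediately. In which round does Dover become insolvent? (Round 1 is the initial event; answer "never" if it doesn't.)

2

Round 1 — Arden, Orwell become insolvent (initial).
  Calder: +70+70 → 140 ≥ 120
  Dover: +60 → 60 ≥ 60
  Fenton: +50 → 50 < 70
  Morley: +90+85 → 175 ≥ 50
Round 2 — Calder, Dover, Morley become insolvent.
  Fenton: +10 → 60 < 70
  Grove: +75+10 → 85 < 90
No further insolvencies.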